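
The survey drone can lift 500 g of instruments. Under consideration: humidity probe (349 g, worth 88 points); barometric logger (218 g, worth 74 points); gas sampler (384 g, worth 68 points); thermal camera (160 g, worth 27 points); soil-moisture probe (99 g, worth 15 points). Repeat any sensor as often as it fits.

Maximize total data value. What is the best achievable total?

148

Taking 2×barometric logger: 436 g used, 148 in data value.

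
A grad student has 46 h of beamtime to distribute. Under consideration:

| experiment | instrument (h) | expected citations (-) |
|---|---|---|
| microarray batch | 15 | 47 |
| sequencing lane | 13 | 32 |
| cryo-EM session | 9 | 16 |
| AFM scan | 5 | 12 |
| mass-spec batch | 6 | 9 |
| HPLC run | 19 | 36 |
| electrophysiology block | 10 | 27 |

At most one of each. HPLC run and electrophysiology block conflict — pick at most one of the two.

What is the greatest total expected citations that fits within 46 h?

118

Taking microarray batch + sequencing lane + AFM scan + electrophysiology block: 43 h used, 118 in expected citations.
No other feasible combination exceeds 118.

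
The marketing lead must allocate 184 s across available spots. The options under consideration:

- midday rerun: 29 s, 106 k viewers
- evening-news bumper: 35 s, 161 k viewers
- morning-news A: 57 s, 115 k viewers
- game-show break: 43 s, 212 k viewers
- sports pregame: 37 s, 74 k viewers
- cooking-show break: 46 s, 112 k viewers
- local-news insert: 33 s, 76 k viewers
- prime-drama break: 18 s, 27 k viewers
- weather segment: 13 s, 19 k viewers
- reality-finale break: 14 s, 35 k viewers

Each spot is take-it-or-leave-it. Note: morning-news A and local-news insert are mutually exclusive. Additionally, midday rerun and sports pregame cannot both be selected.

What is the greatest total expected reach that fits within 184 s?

Ranking by ratio (expected reach/s): game-show break 4.93, evening-news bumper 4.60, midday rerun 3.66.
Taking midday rerun + evening-news bumper + game-show break + cooking-show break + weather segment + reality-finale break: 180 s used, 645 in expected reach.
Next best is midday rerun + evening-news bumper + game-show break + cooking-show break + prime-drama break + weather segment at 637 (184 s) — short by 8.

645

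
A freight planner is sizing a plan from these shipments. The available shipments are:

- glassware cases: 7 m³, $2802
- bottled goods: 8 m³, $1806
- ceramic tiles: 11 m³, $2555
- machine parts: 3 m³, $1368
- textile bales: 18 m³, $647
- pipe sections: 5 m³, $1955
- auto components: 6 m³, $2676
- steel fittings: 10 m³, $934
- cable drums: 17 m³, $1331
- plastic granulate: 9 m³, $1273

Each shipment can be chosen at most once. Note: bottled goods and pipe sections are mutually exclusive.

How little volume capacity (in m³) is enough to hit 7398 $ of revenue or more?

Look for the lowest-volume combination reaching 7398.
glassware cases + pipe sections + auto components reaches 7433 using 18 m³.
No combination under 18 m³ hits 7398.

18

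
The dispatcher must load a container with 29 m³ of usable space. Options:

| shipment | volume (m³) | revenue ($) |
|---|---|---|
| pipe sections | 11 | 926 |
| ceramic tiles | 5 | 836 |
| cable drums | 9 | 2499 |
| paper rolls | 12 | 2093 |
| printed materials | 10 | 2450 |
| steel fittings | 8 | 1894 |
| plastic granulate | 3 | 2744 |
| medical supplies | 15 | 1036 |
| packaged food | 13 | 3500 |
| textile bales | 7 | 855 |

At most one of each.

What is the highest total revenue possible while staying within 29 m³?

8974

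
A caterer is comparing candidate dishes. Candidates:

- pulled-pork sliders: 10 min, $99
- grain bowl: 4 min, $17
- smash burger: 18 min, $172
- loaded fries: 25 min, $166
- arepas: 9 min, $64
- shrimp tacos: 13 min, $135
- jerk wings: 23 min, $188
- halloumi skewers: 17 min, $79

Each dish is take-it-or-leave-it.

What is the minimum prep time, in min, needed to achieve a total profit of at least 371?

Minimise min subject to total profit ≥ 371.
Taking smash burger + arepas + shrimp tacos gives 371 (≥ 371) for 40 min.
No combination under 40 min hits 371.

40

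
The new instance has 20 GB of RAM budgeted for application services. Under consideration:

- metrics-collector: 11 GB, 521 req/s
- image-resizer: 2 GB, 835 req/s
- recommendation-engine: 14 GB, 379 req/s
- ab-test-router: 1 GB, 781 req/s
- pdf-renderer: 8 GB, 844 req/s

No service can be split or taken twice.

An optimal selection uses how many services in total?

Best achievable throughput is 2460.
One optimal bundle: image-resizer + ab-test-router + pdf-renderer (11 GB).
All optima have 3 services.

3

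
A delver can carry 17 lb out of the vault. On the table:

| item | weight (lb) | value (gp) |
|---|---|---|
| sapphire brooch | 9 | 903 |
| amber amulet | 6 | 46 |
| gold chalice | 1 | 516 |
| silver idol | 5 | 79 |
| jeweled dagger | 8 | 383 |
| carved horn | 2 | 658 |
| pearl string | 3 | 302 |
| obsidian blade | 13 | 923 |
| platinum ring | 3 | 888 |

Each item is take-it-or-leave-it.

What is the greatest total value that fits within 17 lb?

A density-first pass picks gold chalice + jeweled dagger + carved horn + pearl string + platinum ring — 2747 at 17 lb.
Dropping jeweled dagger and pearl string frees 11 lb; slotting in sapphire brooch (9 lb) lifts the total to 2965 at 15 lb.
Runner-up sapphire brooch + carved horn + pearl string + platinum ring tops out at 2751.

2965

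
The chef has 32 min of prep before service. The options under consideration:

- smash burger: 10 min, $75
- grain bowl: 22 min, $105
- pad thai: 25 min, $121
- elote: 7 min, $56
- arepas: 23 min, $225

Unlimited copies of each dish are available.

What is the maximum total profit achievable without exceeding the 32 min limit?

281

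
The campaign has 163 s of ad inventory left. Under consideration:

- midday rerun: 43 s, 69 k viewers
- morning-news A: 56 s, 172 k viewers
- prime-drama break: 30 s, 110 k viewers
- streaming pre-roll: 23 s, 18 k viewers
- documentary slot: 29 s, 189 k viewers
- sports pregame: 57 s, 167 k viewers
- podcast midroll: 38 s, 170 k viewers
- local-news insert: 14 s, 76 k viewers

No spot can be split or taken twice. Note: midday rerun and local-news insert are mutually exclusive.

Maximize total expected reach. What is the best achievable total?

641

Density check — documentary slot 6.52, local-news insert 5.43, podcast midroll 4.47 are the best per s.
Morning-news A + prime-drama break + documentary slot + podcast midroll uses 153 of the 163 s and totals 641.
An exhaustive check of the 256 subsets confirms 641.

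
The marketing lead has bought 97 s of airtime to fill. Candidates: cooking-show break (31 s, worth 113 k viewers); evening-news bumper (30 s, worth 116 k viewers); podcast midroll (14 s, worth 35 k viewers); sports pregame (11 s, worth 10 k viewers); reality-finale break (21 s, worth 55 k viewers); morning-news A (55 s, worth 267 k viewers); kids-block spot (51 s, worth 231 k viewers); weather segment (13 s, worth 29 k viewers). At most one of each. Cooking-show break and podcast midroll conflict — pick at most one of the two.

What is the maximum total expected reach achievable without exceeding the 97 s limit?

393

Taking evening-news bumper + sports pregame + morning-news A: 96 s used, 393 in expected reach.
The spare 1 s is too small for any remaining spot, and no feasible exchange beats 393.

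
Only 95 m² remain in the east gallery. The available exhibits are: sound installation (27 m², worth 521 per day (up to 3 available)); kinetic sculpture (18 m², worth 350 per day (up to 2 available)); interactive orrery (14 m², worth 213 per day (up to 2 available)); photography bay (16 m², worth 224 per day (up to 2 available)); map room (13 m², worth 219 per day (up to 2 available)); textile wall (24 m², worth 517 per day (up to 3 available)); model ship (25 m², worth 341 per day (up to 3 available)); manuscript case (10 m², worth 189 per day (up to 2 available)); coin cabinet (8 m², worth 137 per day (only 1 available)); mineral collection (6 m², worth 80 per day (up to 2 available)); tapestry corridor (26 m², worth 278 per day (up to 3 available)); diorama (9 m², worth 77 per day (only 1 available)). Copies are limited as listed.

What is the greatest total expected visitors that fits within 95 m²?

1959

The ratio heuristic lands on kinetic sculpture + 3×textile wall (1901) but leaves 5 m² idle.
The 18 m² tied up in kinetic sculpture is better spent on map room + manuscript case — total rises to 1959 (95 m²).
Every other selection either busts 95 m² or exceeds an availability limit or fails to beat 1959.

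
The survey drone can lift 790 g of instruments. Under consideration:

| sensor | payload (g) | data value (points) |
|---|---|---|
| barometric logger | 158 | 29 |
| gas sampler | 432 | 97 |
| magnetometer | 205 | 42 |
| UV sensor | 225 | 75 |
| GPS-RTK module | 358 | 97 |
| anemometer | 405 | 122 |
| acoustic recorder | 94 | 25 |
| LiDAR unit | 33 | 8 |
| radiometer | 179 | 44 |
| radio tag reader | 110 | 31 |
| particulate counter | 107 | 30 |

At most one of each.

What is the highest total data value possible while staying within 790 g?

Taking UV sensor + anemometer + LiDAR unit + radio tag reader: 773 g used, 236 in data value.
The spare 17 g is too small for any remaining sensor, and no exchange beats 236.

236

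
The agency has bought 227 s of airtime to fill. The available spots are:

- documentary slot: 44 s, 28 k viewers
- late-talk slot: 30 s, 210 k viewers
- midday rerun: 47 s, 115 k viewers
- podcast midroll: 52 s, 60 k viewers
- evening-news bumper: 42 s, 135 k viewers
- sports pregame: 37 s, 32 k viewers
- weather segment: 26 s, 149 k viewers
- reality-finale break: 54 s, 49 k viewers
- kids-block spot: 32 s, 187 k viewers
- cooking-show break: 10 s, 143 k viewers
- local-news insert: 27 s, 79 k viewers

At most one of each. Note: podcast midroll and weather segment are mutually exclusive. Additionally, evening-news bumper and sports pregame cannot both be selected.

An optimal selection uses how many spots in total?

Optimal total is 1018.
For example late-talk slot + midday rerun + evening-news bumper + weather segment + kids-block spot + cooking-show break + local-news insert achieves it, using 214 s.
Every optimal selection uses 7 spots.

7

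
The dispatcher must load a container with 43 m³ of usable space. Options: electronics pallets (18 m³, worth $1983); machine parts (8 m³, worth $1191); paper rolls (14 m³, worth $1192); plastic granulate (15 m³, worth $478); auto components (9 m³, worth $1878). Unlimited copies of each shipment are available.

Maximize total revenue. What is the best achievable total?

8016

Filling by ratio: 4×auto components for 7512, with 7 m³ left unused.
The 9 m³ tied up in auto components is better spent on 2×machine parts — total rises to 8016 (43 m³).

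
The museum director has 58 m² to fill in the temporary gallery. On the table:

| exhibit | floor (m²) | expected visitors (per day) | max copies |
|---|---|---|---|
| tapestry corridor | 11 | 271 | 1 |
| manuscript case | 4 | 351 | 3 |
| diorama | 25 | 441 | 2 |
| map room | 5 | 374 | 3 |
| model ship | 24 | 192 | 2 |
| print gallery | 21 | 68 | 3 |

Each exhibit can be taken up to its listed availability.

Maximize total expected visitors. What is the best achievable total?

Density check — manuscript case 87.75, map room 74.80, tapestry corridor 24.64, diorama 17.64 are the best per m².
The ratio heuristic lands on tapestry corridor + 3×manuscript case + 3×map room (2446) but leaves 20 m² idle.
The 11 m² tied up in tapestry corridor is better spent on diorama — total rises to 2616 (52 m²).
Nothing else within 58 m² beats 2616.

2616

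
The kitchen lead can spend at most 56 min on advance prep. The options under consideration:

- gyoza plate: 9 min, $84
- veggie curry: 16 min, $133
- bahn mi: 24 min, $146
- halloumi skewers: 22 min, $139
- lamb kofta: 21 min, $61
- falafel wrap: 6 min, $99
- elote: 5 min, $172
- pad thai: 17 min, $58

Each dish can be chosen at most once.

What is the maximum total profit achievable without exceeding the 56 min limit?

The ratio heuristic lands on gyoza plate + veggie curry + falafel wrap + elote + pad thai (546) but leaves 3 min idle.
The 26 min tied up in gyoza plate and pad thai is better spent on bahn mi — total rises to 550 (51 min).
Runner-up gyoza plate + veggie curry + falafel wrap + elote + pad thai tops out at 546.

550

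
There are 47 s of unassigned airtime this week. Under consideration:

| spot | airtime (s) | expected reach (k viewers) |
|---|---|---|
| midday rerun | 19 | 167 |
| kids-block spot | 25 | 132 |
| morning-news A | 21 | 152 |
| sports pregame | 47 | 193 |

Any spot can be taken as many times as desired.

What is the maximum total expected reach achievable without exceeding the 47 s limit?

334

Taking 2×midday rerun: 38 s used, 334 in expected reach.
Nothing else within 47 s beats 334.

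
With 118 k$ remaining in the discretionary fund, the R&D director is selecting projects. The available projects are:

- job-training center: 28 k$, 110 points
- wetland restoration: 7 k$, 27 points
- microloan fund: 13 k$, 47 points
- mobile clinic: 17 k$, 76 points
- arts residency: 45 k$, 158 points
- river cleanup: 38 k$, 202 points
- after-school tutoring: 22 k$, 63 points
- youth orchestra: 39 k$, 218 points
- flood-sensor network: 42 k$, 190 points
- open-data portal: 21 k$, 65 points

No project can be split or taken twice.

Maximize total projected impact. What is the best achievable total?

577

Filling by ratio: wetland restoration + microloan fund + mobile clinic + river cleanup + youth orchestra for 570, with 4 k$ left unused.
The 24 k$ tied up in wetland restoration and mobile clinic is better spent on job-training center — total rises to 577 (118 k$).
Every other selection either busts 118 k$ or fails to beat 577.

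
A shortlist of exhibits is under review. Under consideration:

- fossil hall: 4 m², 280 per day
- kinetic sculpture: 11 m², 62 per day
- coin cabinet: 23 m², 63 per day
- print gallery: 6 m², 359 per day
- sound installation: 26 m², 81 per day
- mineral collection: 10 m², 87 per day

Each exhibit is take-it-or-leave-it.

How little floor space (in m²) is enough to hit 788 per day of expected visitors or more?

Need the lightest bundle worth ≥ 788.
fossil hall + kinetic sculpture + print gallery + mineral collection: 788 expected visitors at 31 m².
Below 31 m² the best achievable stays under 788.

31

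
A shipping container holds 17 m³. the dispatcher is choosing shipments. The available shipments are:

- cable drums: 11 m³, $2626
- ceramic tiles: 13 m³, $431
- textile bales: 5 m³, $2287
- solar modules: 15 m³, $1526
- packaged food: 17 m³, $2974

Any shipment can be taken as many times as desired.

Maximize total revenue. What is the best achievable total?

Ranking by ratio (revenue/m³): textile bales 457.40, cable drums 238.73, packaged food 174.94, solar modules 101.73.
The ratio ordering already packs tightly: 3×textile bales, 15 m³, 6861.
The spare 2 m³ is too small for any remaining shipment, and no exchange beats 6861.

6861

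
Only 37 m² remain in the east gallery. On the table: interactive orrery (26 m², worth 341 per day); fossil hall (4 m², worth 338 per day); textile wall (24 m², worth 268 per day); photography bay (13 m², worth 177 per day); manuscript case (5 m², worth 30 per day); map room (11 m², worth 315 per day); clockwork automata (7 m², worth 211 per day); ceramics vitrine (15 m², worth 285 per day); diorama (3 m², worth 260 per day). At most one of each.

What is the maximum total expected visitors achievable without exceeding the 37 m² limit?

Filling by ratio: fossil hall + manuscript case + map room + clockwork automata + diorama for 1154, with 7 m² left unused.
The 12 m² tied up in manuscript case and clockwork automata is better spent on ceramics vitrine — total rises to 1198 (33 m²).
Runner-up fossil hall + manuscript case + map room + clockwork automata + diorama tops out at 1154.

1198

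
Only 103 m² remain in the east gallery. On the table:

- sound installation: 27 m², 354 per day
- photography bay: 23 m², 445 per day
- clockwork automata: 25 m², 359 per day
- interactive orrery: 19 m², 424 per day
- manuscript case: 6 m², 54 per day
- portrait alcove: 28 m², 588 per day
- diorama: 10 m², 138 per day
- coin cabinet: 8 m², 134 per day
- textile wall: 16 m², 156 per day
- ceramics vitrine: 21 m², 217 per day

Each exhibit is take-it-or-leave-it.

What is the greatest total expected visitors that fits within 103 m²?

1950

The ratio ordering already packs tightly: photography bay + clockwork automata + interactive orrery + portrait alcove + coin cabinet, 103 m², 1950.
Every other selection either busts 103 m² or fails to beat 1950.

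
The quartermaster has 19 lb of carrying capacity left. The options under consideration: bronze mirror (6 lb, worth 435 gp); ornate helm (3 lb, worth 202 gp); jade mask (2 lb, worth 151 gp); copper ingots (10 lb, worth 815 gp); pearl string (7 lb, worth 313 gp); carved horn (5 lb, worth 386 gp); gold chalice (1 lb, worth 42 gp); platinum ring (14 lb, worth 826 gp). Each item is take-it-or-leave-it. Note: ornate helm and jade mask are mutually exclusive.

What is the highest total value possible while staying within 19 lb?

1452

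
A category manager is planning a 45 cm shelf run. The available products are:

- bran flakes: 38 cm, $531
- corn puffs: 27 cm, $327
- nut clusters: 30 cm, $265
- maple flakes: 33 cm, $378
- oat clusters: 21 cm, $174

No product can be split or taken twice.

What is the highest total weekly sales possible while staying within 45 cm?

531

Taking bran flakes: 38 cm used, 531 in weekly sales.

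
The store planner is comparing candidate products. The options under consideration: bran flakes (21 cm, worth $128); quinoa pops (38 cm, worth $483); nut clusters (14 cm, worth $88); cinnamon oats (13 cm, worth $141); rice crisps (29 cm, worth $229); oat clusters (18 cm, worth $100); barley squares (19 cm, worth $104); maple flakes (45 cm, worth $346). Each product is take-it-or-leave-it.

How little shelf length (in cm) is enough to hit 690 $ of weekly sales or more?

65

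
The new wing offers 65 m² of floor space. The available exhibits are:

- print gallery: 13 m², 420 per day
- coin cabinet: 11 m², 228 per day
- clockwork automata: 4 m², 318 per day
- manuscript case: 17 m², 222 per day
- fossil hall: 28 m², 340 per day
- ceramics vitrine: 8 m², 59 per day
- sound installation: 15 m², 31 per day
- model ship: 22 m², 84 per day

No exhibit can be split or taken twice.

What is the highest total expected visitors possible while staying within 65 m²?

By expected visitors per m²: clockwork automata 79.50, print gallery 32.31, coin cabinet 20.73, manuscript case 13.06 lead.
Taking the top-ratio exhibits first gives print gallery + coin cabinet + clockwork automata + manuscript case + ceramics vitrine for 1247 (53 m²).
The 17 m² tied up in manuscript case is better spent on fossil hall — total rises to 1365 (64 m²).

1365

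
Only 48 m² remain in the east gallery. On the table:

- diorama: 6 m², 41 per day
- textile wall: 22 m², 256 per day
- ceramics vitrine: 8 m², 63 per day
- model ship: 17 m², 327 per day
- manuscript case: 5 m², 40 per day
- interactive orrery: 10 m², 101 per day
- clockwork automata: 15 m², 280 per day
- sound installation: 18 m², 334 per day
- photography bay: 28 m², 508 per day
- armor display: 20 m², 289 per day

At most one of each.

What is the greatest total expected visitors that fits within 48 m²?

842

The ratio heuristic lands on model ship + manuscript case + interactive orrery + clockwork automata (748) but leaves 1 m² idle.
But sound installation + photography bay fits in 46 m² and reaches 842.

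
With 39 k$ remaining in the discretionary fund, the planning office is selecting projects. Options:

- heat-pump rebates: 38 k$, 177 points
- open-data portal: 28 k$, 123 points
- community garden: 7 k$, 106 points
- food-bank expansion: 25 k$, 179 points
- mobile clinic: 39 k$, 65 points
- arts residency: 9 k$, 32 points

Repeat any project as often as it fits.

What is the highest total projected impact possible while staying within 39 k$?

530

Taking 5×community garden: 35 k$ used, 530 in projected impact.
No other feasible combination exceeds 530.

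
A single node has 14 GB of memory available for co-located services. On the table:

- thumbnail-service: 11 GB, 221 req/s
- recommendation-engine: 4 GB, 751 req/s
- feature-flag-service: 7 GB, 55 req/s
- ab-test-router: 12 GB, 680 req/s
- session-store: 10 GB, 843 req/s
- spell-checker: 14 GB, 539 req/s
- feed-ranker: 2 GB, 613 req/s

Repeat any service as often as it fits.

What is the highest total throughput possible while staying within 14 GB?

4291

Ranking by ratio (throughput/GB): feed-ranker 306.50, recommendation-engine 187.75, session-store 84.30.
Taking 7×feed-ranker: 14 GB used, 4291 in throughput.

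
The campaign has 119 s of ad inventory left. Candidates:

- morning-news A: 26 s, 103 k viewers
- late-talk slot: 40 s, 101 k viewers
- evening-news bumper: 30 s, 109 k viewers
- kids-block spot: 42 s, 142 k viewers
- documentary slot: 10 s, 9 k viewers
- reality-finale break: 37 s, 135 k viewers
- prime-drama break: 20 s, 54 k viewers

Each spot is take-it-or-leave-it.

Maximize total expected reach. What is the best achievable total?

408

By expected reach per s: morning-news A 3.96, reality-finale break 3.65, evening-news bumper 3.63 lead.
Filling by ratio: morning-news A + evening-news bumper + reality-finale break + prime-drama break for 401, with 6 s left unused.
Dropping reality-finale break frees 37 s; slotting in kids-block spot (42 s) lifts the total to 408 at 118 s.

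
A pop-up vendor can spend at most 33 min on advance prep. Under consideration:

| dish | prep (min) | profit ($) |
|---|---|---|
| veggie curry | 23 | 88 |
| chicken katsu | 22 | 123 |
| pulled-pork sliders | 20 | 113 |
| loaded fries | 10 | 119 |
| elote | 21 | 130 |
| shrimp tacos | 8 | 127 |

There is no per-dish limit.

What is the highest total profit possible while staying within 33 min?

Ranking by ratio (profit/min): shrimp tacos 15.88, loaded fries 11.90, elote 6.19, pulled-pork sliders 5.65.
Taking 4×shrimp tacos: 32 min used, 508 in profit.
That's the maximum — no swap from here does better than 508.

508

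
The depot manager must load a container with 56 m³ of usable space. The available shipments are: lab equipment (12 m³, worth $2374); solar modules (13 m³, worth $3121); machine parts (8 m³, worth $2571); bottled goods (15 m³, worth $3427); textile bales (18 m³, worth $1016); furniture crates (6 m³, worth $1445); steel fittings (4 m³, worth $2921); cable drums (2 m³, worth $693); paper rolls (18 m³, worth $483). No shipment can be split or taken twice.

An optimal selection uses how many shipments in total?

Optimal total is 15107.
One optimal bundle: lab equipment + solar modules + machine parts + bottled goods + steel fittings + cable drums (54 m³).
Every optimal selection uses 6 shipments.

6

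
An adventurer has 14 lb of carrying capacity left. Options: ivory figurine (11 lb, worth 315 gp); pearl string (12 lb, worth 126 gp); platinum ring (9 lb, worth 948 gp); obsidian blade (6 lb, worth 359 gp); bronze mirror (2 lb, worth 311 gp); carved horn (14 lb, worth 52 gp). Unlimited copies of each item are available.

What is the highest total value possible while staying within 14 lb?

By value per lb: bronze mirror 155.50, platinum ring 105.33, obsidian blade 59.83, ivory figurine 28.64 lead.
The ratio ordering already packs tightly: 7×bronze mirror, 14 lb, 2177.
That's the maximum — no swap from here does better than 2177.

2177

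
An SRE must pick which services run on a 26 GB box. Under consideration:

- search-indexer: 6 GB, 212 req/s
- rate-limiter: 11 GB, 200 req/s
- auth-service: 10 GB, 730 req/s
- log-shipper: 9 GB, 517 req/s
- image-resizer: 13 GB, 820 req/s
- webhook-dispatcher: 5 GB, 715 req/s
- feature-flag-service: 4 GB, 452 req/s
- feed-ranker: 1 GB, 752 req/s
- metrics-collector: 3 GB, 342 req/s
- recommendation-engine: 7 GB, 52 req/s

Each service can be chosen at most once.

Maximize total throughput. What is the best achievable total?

The ratio heuristic lands on auth-service + webhook-dispatcher + feature-flag-service + feed-ranker + metrics-collector (2991) but leaves 3 GB idle.
The 10 GB tied up in auth-service is better spent on image-resizer — total rises to 3081 (26 GB).
The closest alternative, auth-service + webhook-dispatcher + feature-flag-service + feed-ranker + metrics-collector, reaches only 2991.

3081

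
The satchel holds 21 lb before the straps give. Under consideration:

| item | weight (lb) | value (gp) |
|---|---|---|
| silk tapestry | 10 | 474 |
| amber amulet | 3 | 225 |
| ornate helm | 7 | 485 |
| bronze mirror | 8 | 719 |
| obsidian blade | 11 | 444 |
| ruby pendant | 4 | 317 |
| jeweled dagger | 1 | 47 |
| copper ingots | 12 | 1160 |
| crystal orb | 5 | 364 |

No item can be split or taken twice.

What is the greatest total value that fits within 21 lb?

1926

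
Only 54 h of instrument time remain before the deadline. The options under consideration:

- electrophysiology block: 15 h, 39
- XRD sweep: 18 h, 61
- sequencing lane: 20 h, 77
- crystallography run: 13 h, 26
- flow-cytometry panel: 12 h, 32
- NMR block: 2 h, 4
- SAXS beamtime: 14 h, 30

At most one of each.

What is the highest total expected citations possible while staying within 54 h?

A density-first pass picks XRD sweep + sequencing lane + flow-cytometry panel + NMR block — 174 at 52 h.
The 14 h tied up in flow-cytometry panel and NMR block is better spent on electrophysiology block — total rises to 177 (53 h).

177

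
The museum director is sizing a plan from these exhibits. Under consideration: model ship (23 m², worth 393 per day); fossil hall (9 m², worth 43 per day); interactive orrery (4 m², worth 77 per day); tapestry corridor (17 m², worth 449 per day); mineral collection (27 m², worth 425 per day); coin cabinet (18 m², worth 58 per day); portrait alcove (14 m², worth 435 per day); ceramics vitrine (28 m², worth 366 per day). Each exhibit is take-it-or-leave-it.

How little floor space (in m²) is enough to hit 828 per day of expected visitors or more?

31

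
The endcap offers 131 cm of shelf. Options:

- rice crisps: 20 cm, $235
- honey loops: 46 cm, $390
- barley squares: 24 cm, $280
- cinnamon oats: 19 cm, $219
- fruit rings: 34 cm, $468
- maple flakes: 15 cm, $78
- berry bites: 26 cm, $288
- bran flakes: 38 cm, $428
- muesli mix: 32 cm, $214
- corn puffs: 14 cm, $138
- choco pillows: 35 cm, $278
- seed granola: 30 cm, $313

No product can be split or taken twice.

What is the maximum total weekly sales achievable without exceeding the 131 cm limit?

1549

Taking the top-ratio products first gives rice crisps + barley squares + cinnamon oats + fruit rings + berry bites for 1490 (123 cm).
Replace cinnamon oats and berry bites with bran flakes + corn puffs: the trade gains 59 net, giving 1549 at 130 cm.
An exhaustive check of the 4096 subsets confirms 1549.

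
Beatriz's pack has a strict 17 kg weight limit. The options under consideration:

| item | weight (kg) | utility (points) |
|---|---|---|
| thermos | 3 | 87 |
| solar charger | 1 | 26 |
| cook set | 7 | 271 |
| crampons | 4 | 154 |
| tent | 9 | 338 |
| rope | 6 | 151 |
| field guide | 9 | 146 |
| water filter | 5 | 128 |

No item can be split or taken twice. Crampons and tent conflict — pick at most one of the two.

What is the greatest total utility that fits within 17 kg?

635

Taking the top-ratio items first gives thermos + solar charger + cook set + crampons for 538 (15 kg).
The 7 kg tied up in thermos and crampons is better spent on tent — total rises to 635 (17 kg).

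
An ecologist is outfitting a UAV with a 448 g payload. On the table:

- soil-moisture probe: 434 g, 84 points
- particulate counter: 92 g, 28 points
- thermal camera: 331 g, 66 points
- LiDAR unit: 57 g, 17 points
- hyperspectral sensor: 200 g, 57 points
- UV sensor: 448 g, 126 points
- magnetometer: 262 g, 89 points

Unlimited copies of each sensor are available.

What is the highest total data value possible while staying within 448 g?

145

Density check — magnetometer 0.34, particulate counter 0.30, LiDAR unit 0.30 are the best per g.
2×particulate counter + magnetometer uses 446 of the 448 g and totals 145.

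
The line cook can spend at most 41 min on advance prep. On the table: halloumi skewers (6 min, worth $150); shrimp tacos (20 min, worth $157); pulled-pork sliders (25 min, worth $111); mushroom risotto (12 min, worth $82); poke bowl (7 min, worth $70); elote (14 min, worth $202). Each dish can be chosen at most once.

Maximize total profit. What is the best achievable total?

Taking the top-ratio dishes first gives halloumi skewers + mushroom risotto + poke bowl + elote for 504 (39 min).
Dropping mushroom risotto and poke bowl frees 19 min; slotting in shrimp tacos (20 min) lifts the total to 509 at 40 min.
Next best is halloumi skewers + mushroom risotto + poke bowl + elote at 504 (39 min) — short by 5.

509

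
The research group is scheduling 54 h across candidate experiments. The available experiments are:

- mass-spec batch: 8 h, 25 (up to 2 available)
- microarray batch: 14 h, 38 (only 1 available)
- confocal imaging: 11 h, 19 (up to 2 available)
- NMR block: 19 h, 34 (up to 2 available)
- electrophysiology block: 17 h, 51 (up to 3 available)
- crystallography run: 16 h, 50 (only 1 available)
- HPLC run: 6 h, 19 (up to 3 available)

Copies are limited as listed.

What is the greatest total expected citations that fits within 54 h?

165

Ranking by ratio (expected citations/h): HPLC run 3.17, mass-spec batch 3.12, crystallography run 3.12.
Greedy by ratio would take 2×mass-spec batch + crystallography run + 3×HPLC run: 50 h used, total 157.
Dropping mass-spec batch and crystallography run and HPLC run frees 30 h; slotting in 2×electrophysiology block (34 h) lifts the total to 165 at 54 h.
Every other selection either busts 54 h or exceeds an availability limit or fails to beat 165.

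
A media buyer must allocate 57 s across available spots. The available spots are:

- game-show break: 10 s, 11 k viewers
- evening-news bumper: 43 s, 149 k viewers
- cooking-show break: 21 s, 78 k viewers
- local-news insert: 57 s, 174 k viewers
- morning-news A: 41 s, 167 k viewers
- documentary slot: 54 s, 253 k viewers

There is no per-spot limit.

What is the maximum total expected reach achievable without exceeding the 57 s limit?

253

Ranking by ratio (expected reach/s): documentary slot 4.69, morning-news A 4.07, cooking-show break 3.71.
Best packing: documentary slot — 54 s, 253 total.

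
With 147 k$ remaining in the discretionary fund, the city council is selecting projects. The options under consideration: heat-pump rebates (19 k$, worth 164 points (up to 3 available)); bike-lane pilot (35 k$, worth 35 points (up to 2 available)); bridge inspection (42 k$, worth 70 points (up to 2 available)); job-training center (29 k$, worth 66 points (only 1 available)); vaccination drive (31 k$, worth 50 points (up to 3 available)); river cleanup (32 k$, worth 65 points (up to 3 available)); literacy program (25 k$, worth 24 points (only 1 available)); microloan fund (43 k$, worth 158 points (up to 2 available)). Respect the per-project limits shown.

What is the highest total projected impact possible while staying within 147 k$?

The ratio ordering already packs tightly: 3×heat-pump rebates + 2×microloan fund, 143 k$, 808.

808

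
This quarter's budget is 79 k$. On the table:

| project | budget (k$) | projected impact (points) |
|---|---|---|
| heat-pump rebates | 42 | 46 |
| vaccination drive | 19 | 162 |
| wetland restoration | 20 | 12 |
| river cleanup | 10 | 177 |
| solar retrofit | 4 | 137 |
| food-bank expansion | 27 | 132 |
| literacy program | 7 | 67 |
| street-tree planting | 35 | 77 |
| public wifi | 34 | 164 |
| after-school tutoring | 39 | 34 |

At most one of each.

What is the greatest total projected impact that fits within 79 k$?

Greedy by ratio would take vaccination drive + river cleanup + solar retrofit + food-bank expansion + literacy program: 67 k$ used, total 675.
Dropping food-bank expansion frees 27 k$; slotting in public wifi (34 k$) lifts the total to 707 at 74 k$.
Next best is vaccination drive + river cleanup + solar retrofit + food-bank expansion + literacy program at 675 (67 k$) — short by 32.

707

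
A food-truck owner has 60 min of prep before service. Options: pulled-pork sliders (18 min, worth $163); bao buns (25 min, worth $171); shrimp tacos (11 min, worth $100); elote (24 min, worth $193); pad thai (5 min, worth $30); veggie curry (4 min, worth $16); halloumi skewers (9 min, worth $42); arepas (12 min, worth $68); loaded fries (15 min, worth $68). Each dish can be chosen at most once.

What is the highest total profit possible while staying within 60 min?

486

Taking pulled-pork sliders + shrimp tacos + elote + pad thai: 58 min used, 486 in profit.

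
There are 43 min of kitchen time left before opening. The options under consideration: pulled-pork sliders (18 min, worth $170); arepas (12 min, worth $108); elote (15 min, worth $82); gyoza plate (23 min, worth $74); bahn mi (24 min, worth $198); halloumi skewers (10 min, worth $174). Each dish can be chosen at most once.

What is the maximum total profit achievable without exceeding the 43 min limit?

452

The ratio ordering already packs tightly: pulled-pork sliders + arepas + halloumi skewers, 40 min, 452.
No other feasible combination exceeds 452.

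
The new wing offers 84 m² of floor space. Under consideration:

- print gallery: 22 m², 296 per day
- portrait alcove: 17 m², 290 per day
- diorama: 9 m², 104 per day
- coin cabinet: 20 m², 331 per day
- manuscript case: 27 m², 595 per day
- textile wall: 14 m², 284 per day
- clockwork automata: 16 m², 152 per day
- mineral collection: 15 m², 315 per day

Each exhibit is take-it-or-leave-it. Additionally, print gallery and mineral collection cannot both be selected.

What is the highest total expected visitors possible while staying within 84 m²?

1588

By expected visitors per m²: manuscript case 22.04, mineral collection 21.00, textile wall 20.29 lead.
Taking portrait alcove + diorama + manuscript case + textile wall + mineral collection: 82 m² used, 1588 in expected visitors.
Runner-up portrait alcove + coin cabinet + manuscript case + mineral collection tops out at 1531.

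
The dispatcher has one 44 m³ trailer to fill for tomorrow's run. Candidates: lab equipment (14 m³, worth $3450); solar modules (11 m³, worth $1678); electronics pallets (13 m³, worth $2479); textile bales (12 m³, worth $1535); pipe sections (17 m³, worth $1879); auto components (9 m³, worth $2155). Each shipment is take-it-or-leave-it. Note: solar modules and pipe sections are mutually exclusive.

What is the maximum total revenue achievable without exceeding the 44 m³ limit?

Lab equipment + electronics pallets + auto components uses 36 of the 44 m³ and totals 8084.

8084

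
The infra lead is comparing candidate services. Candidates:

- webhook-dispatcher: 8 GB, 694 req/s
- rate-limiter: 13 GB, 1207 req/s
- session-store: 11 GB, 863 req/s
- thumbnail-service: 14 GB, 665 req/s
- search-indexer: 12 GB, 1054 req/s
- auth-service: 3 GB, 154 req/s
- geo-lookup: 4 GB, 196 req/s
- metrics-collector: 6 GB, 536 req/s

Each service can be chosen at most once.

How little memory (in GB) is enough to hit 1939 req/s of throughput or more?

Look for the lowest-memory combination reaching 1939.
rate-limiter + geo-lookup + metrics-collector reaches 1939 using 23 GB.
No combination under 23 GB hits 1939.

23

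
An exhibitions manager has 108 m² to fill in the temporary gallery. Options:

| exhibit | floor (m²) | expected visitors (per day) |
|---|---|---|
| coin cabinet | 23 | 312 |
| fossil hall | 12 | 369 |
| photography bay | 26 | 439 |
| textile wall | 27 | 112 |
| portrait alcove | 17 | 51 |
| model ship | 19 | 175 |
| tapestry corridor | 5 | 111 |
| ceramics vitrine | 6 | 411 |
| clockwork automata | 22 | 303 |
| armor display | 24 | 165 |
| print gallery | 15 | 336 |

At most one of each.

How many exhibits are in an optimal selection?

6

Best achievable expected visitors is 2170.
One optimal bundle: coin cabinet + fossil hall + photography bay + ceramics vitrine + clockwork automata + print gallery (104 m²).
Every optimal selection uses 6 exhibits.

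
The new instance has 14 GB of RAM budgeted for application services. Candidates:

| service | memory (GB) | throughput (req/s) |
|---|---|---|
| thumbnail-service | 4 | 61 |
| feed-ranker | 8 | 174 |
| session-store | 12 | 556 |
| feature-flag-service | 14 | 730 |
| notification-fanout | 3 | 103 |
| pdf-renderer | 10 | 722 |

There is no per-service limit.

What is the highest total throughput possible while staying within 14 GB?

Best packing: notification-fanout + pdf-renderer — 13 GB, 825 total.
Nothing else within 14 GB beats 825.

825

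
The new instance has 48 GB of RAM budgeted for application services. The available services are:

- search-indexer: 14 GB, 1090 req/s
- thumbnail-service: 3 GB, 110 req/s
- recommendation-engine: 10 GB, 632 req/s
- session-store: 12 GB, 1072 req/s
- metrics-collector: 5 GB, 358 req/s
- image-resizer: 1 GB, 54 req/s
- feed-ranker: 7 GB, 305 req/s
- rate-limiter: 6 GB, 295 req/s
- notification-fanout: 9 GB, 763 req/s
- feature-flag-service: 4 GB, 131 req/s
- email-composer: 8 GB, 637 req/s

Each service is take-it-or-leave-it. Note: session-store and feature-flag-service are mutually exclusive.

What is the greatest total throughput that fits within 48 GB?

By throughput per GB: session-store 89.33, notification-fanout 84.78, email-composer 79.62, search-indexer 77.86 lead.
The ratio ordering already packs tightly: search-indexer + session-store + metrics-collector + notification-fanout + email-composer, 48 GB, 3920.

3920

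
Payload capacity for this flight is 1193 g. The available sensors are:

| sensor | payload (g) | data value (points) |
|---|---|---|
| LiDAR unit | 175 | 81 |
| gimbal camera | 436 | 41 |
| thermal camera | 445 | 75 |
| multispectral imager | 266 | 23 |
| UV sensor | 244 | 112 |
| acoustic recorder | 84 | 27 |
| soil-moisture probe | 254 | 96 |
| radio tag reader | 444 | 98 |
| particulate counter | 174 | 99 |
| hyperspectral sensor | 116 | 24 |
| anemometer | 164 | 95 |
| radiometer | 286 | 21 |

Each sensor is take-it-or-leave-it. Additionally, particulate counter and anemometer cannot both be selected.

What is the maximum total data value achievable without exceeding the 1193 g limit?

439

Taking LiDAR unit + UV sensor + acoustic recorder + soil-moisture probe + particulate counter + hyperspectral sensor: 1047 g used, 439 in data value.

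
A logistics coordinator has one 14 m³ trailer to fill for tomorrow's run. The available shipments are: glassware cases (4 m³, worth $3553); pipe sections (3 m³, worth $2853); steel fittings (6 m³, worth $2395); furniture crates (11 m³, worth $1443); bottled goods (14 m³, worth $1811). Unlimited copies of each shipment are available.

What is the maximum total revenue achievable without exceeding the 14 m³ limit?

12812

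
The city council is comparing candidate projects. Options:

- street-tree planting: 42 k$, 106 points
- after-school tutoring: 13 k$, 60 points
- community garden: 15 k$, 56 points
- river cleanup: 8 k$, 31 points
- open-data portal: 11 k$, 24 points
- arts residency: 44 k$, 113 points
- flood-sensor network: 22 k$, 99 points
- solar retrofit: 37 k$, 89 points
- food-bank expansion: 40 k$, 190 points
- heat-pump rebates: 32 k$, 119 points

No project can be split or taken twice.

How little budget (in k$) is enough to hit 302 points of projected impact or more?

68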